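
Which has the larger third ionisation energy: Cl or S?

Consider each +2 ion: Cl²⁺ still has 5 valence electrons; S²⁺ still has 4 valence electrons.
All are still removing valence electrons, so compare the +2 ions as you would atoms: IE_3 generally rises across a period (higher Z_eff) and falls down a group (larger shell), subject to the usual subshell exceptions.
Valence configurations: Cl²⁺ [Ne]3s²3p³, S²⁺ [Ne]3s²3p².
Tabulated IE_3 (kJ/mol): Cl 3822, S 3357.
Putting it together, IE_3: S < Cl.

Cl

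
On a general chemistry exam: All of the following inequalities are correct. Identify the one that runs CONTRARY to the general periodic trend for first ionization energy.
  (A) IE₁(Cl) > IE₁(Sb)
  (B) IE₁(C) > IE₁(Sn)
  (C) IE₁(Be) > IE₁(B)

(C)

The general trend: first ionization energy increases across a period and decreases down a group.
(A) Cl (period 3, group 17) vs Sb (period 5, group 15): the stated order agrees with the simple trend.
(B) C (period 2, group 14) vs Sn (period 5, group 14): the stated order agrees with the simple trend.
(C) Be (period 2, group 2) vs B (period 2, group 13): the stated order contradicts the simple trend.
The exception is (C): removing B's lone 2p electron is easier than breaking Be's filled 2s².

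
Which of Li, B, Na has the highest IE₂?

After 1 electron has been removed, what remains? Li⁺ is the bare [He] core; B⁺ still has 2 valence electrons; Na⁺ is the bare [Ne] core.
Breaking into a closed-shell core is much more expensive than removing a leftover valence electron — Na and Li have the largest IE_2 here.
Tabulated IE_2 (kJ/mol): Li 7298, B 2427, Na 4562.
So the second ionization energies run B < Na < Li.

Li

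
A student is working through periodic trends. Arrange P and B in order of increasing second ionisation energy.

P < B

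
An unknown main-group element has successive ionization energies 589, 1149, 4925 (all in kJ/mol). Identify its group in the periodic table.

Group 2

Look for the largest jump between consecutive ionization energies: IE3/IE2 ≈ 4.3, far larger than any earlier ratio.
That jump marks the point where a core electron is being removed. So the atom has 2 valence electrons.
A main-group element with 2 valence electrons is in group 2.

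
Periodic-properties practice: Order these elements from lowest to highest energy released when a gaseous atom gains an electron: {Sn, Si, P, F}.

F is in period 2, group 17; Si is in period 3, group 14; P is in period 3, group 15; Sn is in period 5, group 14.
Atoms with high Z_eff and room in the valence shell (especially the halogens) have the most exothermic electron affinities.
Here both period and group differ, so the two effects have to be weighed against each other.
Sn > P: this pair runs against the simple trend — see the exception note.
Si > Sn: Si sits above Sn in group 14, so the down-group effect alone puts Si higher.
F > Si: relative to Si, both the across-period and down-group shifts push F's electron affinity up.
Note the exception: Sn has a higher electron affinity than P, contrary to the simple trend — adding an electron to P's half-filled np³ subshell costs electron-pairing energy.
Note the exception: Si has a higher electron affinity than P, contrary to the simple trend — adding an electron to P's half-filled 3p³ is unfavourable, so Si (3p²) has the more exothermic EA.
Tabulated electron affinity (kJ/mol): F 328, Si 134, P 72, Sn 107.
So from lowest to highest: P < Sn < Si < F.

P, Sn, Si, F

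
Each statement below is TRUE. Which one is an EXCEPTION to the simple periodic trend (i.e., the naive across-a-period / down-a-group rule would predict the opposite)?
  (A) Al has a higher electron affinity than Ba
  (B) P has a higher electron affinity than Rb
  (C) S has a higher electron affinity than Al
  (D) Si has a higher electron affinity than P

The general trend: electron affinity increases across a period and decreases down a group.
(A) Al (period 3, group 13) vs Ba (period 6, group 2): the stated order agrees with the simple trend.
(B) P (period 3, group 15) vs Rb (period 5, group 1): the stated order agrees with the simple trend.
(C) S (period 3, group 16) vs Al (period 3, group 13): the stated order agrees with the simple trend.
(D) Si (period 3, group 14) vs P (period 3, group 15): the stated order contradicts the simple trend.
The exception is (D): adding an electron to P's half-filled 3p³ is unfavourable, so Si (3p²) has the more exothermic EA.

(D)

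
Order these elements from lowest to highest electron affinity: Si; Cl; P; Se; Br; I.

Atoms with high Z_eff and room in the valence shell (especially the halogens) have the most exothermic electron affinities.
These span different periods and groups, so the two trends combine.
Si > P: this pair runs against the simple trend — see the exception note.
Se > Si: period and group pull opposite ways; the across-period shift dominates (195 vs 134 kJ/mol).
I > Se: the two effects oppose for this pair; the across-period effect wins (295 vs 195 kJ/mol).
Br > I: they share group 17; the group trend gives Br the larger value.
Cl > Br: Cl sits above Br in group 17, so the down-group effect alone puts Cl higher.
Note the exception: Si has a higher electron affinity than P, contrary to the simple trend — adding an electron to P's half-filled 3p³ is unfavourable, so Si (3p²) has the more exothermic EA.
Approximate values (kJ/mol): Si 134, P 72, Cl 349, Se 195, Br 325, I 295.
So from lowest to highest: P < Si < Se < I < Br < Cl.

P < Si < Se < I < Br < Cl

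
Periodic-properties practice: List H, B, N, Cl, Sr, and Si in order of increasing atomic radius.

H is in period 1, group 1; B is in period 2, group 13; N is in period 2, group 15; Si is in period 3, group 14; Cl is in period 3, group 17; Sr is in period 5, group 2.
Radius decreases left→right (rising Z_eff, same n) and increases top→bottom (higher n).
Neither a single period nor a single group — weigh both effects.
N > H: period and group pull opposite ways; the down-group shift dominates (71 vs 32 pm).
B > N: B lies to the left of N in period 2, so the across-period effect alone puts B larger.
Cl > B: the two effects oppose for this pair; the down-group effect wins (99 vs 85 pm).
Si > Cl: both are in period 3; the period trend gives Si the larger value.
Sr > Si: both effects reinforce here, so Sr is clearly the larger of the two.
Tabulated atomic radius (pm): H 32, B 85, N 71, Si 116, Cl 99, Sr 185.
So from smallest to largest: H < N < B < Cl < Si < Sr.

H < N < B < Cl < Si < Sr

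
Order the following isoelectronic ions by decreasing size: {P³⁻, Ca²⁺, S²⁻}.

P³⁻ > S²⁻ > Ca²⁺

All of these have 18 electrons, so size is governed by nuclear charge alone: the more protons, the stronger the pull on the same electron cloud, and the smaller the ion.
Nuclear charges: Ca²⁺ (Z=20), S²⁻ (Z=16), P³⁻ (Z=15).
Largest to smallest: P³⁻ > S²⁻ > Ca²⁺.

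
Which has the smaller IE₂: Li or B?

B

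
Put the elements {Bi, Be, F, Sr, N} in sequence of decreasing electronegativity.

F > N > Bi > Be > Sr

Be is in period 2, group 2; N is in period 2, group 15; F is in period 2, group 17; Sr is in period 5, group 2; Bi is in period 6, group 15.
Smaller atoms with higher effective nuclear charge are more electronegative.
Here both period and group differ, so the two effects have to be weighed against each other.
Be > Sr: Be sits above Sr in group 2, so the down-group effect alone puts Be higher.
Bi > Be: the two effects oppose for this pair; the across-period effect wins (2.02 vs 1.57).
N > Bi: N sits above Bi in group 15, so the down-group effect alone puts N higher.
F > N: both are in period 2; the period trend gives F the larger value.
For reference (Pauling): Be 1.57, N 3.04, F 3.98, Sr 0.95, Bi 2.02.
So from highest to lowest: F > N > Bi > Be > Sr.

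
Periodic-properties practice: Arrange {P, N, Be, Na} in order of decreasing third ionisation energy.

After 2 electrons have been removed, what remains? P²⁺ still has 3 valence electrons; N²⁺ still has 3 valence electrons; Be²⁺ is the bare [He] core; Na²⁺ is already 1 electron into the core.
Core electrons are held far more tightly than valence electrons, so Na and Be top the IE_3 order.
Valence configurations: P²⁺ [Ne]3s²3p¹, N²⁺ [He]2s²2p¹.
Approximate IE_3 values (kJ/mol): P 2914, N 4578, Be 14849, Na 6910.
Overall IE_3 order: P < N < Na < Be.

Be > Na > N > P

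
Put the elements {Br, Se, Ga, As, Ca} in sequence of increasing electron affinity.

Ca < Ga < As < Se < Br

Ca is in period 4, group 2; Ga is in period 4, group 13; As is in period 4, group 15; Se is in period 4, group 16; Br is in period 4, group 17.
Electron affinity generally becomes more exothermic across a period toward the halogens and less exothermic down a group.
All lie in period 4, so electron affinity increases left to right.
So from lowest to highest: Ca < Ga < As < Se < Br.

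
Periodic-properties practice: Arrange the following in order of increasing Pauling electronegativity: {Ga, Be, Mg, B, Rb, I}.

Rb, Mg, Be, Ga, B, I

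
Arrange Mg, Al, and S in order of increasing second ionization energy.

Mg < Al < S

Consider each +1 ion: Mg⁺ still has 1 valence electron; Al⁺ still has 2 valence electrons; S⁺ still has 5 valence electrons.
All are still removing valence electrons, so compare the +1 ions as you would atoms: IE_2 generally rises across a period (higher Z_eff) and falls down a group (larger shell), subject to the usual subshell exceptions.
Valence configurations: Mg⁺ [Ne]3s¹, Al⁺ [Ne]3s², S⁺ [Ne]3s²3p³.
Approximate IE_2 values (kJ/mol): Mg 1451, Al 1817, S 2252.
Overall IE_2 order: Mg < Al < S.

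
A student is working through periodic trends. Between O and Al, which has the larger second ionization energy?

After 1 electron has been removed, what remains? O⁺ still has 5 valence electrons; Al⁺ still has 2 valence electrons.
All are still removing valence electrons, so compare the +1 ions as you would atoms: IE_2 generally rises across a period (higher Z_eff) and falls down a group (larger shell), subject to the usual subshell exceptions.
Valence configurations: O⁺ [He]2s²2p³, Al⁺ [Ne]3s².
The numbers (kJ/mol): O 3388, Al 1817.
So the second ionization energies run Al < O.

O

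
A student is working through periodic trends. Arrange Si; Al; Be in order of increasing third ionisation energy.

The third ionization energy removes an electron from the +2 ion. For each element: Si²⁺ still has 2 valence electrons; Al²⁺ still has 1 valence electron; Be²⁺ is the bare [He] core.
Pulling an electron out of a noble-gas core costs far more than removing a remaining valence electron, so Be sits at the high end of IE_3.
Valence configurations: Si²⁺ [Ne]3s², Al²⁺ [Ne]3s¹.
Approximate IE_3 values (kJ/mol): Si 3232, Al 2745, Be 14849.
Putting it together, IE_3: Al < Si < Be.

Al, Si, Be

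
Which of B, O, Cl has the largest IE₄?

B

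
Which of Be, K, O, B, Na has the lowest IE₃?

B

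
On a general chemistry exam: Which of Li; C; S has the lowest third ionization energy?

Consider each +2 ion: Li²⁺ is already 1 electron into the core; C²⁺ still has 2 valence electrons; S²⁺ still has 4 valence electrons.
Breaking into a closed-shell core is much more expensive than removing a leftover valence electron — Li has the largest IE_3 here.
Valence configurations: C²⁺ [He]2s², S²⁺ [Ne]3s²3p².
Approximate IE_3 values (kJ/mol): Li 11815, C 4620, S 3357.
Overall IE_3 order: S < C < Li.

S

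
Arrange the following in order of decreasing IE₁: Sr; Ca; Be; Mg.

Be > Mg > Ca > Sr

Be is in period 2, group 2; Mg is in period 3, group 2; Ca is in period 4, group 2; Sr is in period 5, group 2.
First ionization energy rises across a period (greater Z_eff holds electrons more tightly) and falls down a group (valence electrons are farther from the nucleus).
All are in group 2, so first ionization energy increases up the group.
So from highest to lowest: Be > Mg > Ca > Sr.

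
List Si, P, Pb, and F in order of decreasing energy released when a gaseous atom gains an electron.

F is in period 2, group 17; Si is in period 3, group 14; P is in period 3, group 15; Pb is in period 6, group 14.
Atoms with high Z_eff and room in the valence shell (especially the halogens) have the most exothermic electron affinities.
Here both period and group differ, so the two effects have to be weighed against each other.
P > Pb: relative to Pb, both the across-period and down-group shifts push P's electron affinity up.
Si > P: this pair runs against the simple trend — see the exception note.
F > Si: relative to Si, both the across-period and down-group shifts push F's electron affinity up.
Note the exception: Si has a higher electron affinity than P, contrary to the simple trend — adding an electron to P's half-filled 3p³ is unfavourable, so Si (3p²) has the more exothermic EA.
Approximate values (kJ/mol): F 328, Si 134, P 72, Pb 35.
So from highest to lowest: F > Si > P > Pb.

F > Si > P > Pb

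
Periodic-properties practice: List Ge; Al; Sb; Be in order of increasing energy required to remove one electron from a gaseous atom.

Be is in period 2, group 2; Al is in period 3, group 13; Ge is in period 4, group 14; Sb is in period 5, group 15.
Across a period the outer electron is held more tightly (higher IE₁); down a group it sits in a higher shell, more shielded, and comes off more easily.
These sit on a diagonal, where the across-period and down-group effects partly cancel.
Ge > Al: the two effects oppose for this pair; the across-period effect wins (762 vs 578 kJ/mol).
Sb > Ge: the two effects oppose for this pair; the across-period effect wins (831 vs 762 kJ/mol).
Be > Sb: period and group pull opposite ways; the down-group shift dominates (900 vs 831 kJ/mol).
Approximate values (kJ/mol): Be 900, Al 578, Ge 762, Sb 831.
So from lowest to highest: Al < Ge < Sb < Be.

Al < Ge < Sb < Be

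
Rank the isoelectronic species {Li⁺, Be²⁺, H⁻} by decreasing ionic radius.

All of these have 2 electrons, so size is governed by nuclear charge alone: the more protons, the stronger the pull on the same electron cloud, and the smaller the ion.
Nuclear charges: Be²⁺ (Z=4), Li⁺ (Z=3), H⁻ (Z=1).
Largest to smallest: H⁻ > Li⁺ > Be²⁺.

H⁻ > Li⁺ > Be²⁺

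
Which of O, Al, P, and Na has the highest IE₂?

Na

The second ionization energy removes an electron from the +1 ion. For each element: O⁺ still has 5 valence electrons; Al⁺ still has 2 valence electrons; P⁺ still has 4 valence electrons; Na⁺ is the bare [Ne] core.
Core electrons are held far more tightly than valence electrons, so Na tops the IE_2 order.
Valence configurations: O⁺ [He]2s²2p³, Al⁺ [Ne]3s², P⁺ [Ne]3s²3p².
Tabulated IE_2 (kJ/mol): O 3388, Al 1817, P 1907, Na 4562.
Overall IE_2 order: Al < P < O < Na.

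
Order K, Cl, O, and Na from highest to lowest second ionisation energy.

Consider each +1 ion: K⁺ is the bare [Ar] core; Cl⁺ still has 6 valence electrons; O⁺ still has 5 valence electrons; Na⁺ is the bare [Ne] core.
Usually core removal costs more than valence removal, but here the competition is close: a tightly held n=2 valence electron can cost more to remove than an n=3 core electron, so the actual values have to decide it.
Valence configurations: Cl⁺ [Ne]3s²3p⁴, O⁺ [He]2s²2p³.
Tabulated IE_2 (kJ/mol): K 3052, Cl 2298, O 3388, Na 4562.
So the second ionization energies run Cl < K < O < Na.

Na > O > K > Cl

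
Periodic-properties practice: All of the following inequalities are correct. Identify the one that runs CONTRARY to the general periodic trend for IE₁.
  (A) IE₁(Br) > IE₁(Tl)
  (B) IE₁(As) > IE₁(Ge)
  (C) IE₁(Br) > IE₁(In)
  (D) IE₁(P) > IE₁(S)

(D)

The general trend: IE₁ increases across a period and decreases down a group.
(A) Br (period 4, group 17) vs Tl (period 6, group 13): the stated order agrees with the simple trend.
(B) As (period 4, group 15) vs Ge (period 4, group 14): the stated order agrees with the simple trend.
(C) Br (period 4, group 17) vs In (period 5, group 13): the stated order agrees with the simple trend.
(D) P (period 3, group 15) vs S (period 3, group 16): the stated order contradicts the simple trend.
The exception is (D): S (3p⁴) ionizes more easily than half-filled P (3p³) because the paired 3p electron in S is pushed out by e⁻–e⁻ repulsion.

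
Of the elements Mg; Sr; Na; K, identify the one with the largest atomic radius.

K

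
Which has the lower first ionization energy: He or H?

H

IE₁ increases left→right with effective nuclear charge and decreases top→bottom as the valence shell moves farther out.
All lie in period 1, so first ionization energy increases left to right.
So H has the lower first ionization energy (H < He).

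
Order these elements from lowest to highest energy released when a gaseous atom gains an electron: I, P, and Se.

P < Se < I

Atoms with high Z_eff and room in the valence shell (especially the halogens) have the most exothermic electron affinities.
These sit on a diagonal, where the across-period and down-group effects partly cancel.
Se > P: period and group pull opposite ways; the across-period shift dominates (195 vs 72 kJ/mol).
I > Se: period and group pull opposite ways; the across-period shift dominates (295 vs 195 kJ/mol).
Approximate values (kJ/mol): P 72, Se 195, I 295.
So from lowest to highest: P < Se < I.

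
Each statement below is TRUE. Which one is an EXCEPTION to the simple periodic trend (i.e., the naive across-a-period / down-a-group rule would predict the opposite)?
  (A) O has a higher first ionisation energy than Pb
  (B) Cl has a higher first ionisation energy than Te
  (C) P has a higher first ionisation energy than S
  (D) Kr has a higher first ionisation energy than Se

(C)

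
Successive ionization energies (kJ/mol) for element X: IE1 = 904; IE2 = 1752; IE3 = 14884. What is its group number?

Group 2

Look for the largest jump between consecutive ionization energies: IE3/IE2 ≈ 8.5, far larger than any earlier ratio.
That jump marks the point where a core electron is being removed. So the atom has 2 valence electrons.
A main-group element with 2 valence electrons is in group 2.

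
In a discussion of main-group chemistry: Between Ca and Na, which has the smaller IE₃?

Ca

The third ionization energy removes an electron from the +2 ion. For each element: Ca²⁺ is the bare [Ar] core; Na²⁺ is already 1 electron into the core.
All of these are removing an electron from a noble-gas core or deeper; the smaller core (lower principal quantum number) is held far more tightly, and within a period the higher nuclear charge binds the same core more tightly.
Approximate IE_3 values (kJ/mol): Ca 4912, Na 6910.
So the third ionization energies run Ca < Na.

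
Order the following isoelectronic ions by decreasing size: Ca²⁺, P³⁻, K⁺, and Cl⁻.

P³⁻, Cl⁻, K⁺, Ca²⁺

All of these have 18 electrons, so size is governed by nuclear charge alone: the more protons, the stronger the pull on the same electron cloud, and the smaller the ion.
Nuclear charges: Ca²⁺ (Z=20), K⁺ (Z=19), Cl⁻ (Z=17), P³⁻ (Z=15).
Largest to smallest: P³⁻ > Cl⁻ > K⁺ > Ca²⁺.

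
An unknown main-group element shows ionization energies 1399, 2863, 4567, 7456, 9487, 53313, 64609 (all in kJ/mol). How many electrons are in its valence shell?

Look for the largest jump between consecutive ionization energies: IE6/IE5 ≈ 5.6, far larger than any earlier ratio.
That jump marks the point where a core electron is being removed. So the atom has 5 valence electrons.

5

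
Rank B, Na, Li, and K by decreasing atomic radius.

K > Na > Li > B

Across a period the added protons contract the valence shell; down a group each new principal shell makes the atom larger.
These span different periods and groups, so the two trends combine.
Li > B: both are in period 2; the period trend gives Li the larger value.
Na > Li: they share group 1; the group trend gives Na the larger value.
K > Na: they share group 1; the group trend gives K the larger value.
Tabulated atomic radius (pm): Li 133, B 85, Na 155, K 196.
So from largest to smallest: K > Na > Li > B.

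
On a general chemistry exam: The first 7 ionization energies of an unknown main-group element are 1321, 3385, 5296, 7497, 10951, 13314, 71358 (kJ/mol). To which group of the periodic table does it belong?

Group 16

Look for the largest jump between consecutive ionization energies: IE7/IE6 ≈ 5.4, far larger than any earlier ratio.
That jump marks the point where a core electron is being removed. So the atom has 6 valence electrons.
A main-group element with 6 valence electrons is in group 16.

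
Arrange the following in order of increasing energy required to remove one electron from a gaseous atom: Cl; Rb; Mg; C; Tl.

C is in period 2, group 14; Mg is in period 3, group 2; Cl is in period 3, group 17; Rb is in period 5, group 1; Tl is in period 6, group 13.
IE₁ increases left→right with effective nuclear charge and decreases top→bottom as the valence shell moves farther out.
Neither a single period nor a single group — weigh both effects.
Tl > Rb: the two effects oppose for this pair; the across-period effect wins (589 vs 403 kJ/mol).
Mg > Tl: the two effects oppose for this pair; the down-group effect wins (738 vs 589 kJ/mol).
C > Mg: relative to Mg, both the across-period and down-group shifts push C's first ionization energy up.
Cl > C: period and group pull opposite ways; the across-period shift dominates (1251 vs 1086 kJ/mol).
Tabulated first ionization energy (kJ/mol): C 1086, Mg 738, Cl 1251, Rb 403, Tl 589.
So from lowest to highest: Rb < Tl < Mg < C < Cl.

Rb < Tl < Mg < C < Cl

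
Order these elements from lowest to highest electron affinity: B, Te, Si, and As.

B < As < Si < Te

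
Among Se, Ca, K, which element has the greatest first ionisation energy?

K is in period 4, group 1; Ca is in period 4, group 2; Se is in period 4, group 16.
Removing the outermost electron gets harder across a period and easier down a group.
All lie in period 4, so first ionization energy increases left to right.
The greatest first ionisation energy among these belongs to Se.

Se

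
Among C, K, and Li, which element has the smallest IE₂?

Consider each +1 ion: C⁺ still has 3 valence electrons; K⁺ is the bare [Ar] core; Li⁺ is the bare [He] core.
Breaking into a closed-shell core is much more expensive than removing a leftover valence electron — K and Li have the largest IE_2 here.
The numbers (kJ/mol): C 2353, K 3052, Li 7298.
So the second ionization energies run C < K < Li.

C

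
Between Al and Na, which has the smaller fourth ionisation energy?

Consider each +3 ion: Al³⁺ is the bare [Ne] core; Na³⁺ is already 2 electrons into the core.
All of these are removing an electron from a noble-gas core or deeper; the smaller core (lower principal quantum number) is held far more tightly, and within a period the higher nuclear charge binds the same core more tightly.
The numbers (kJ/mol): Al 11577, Na 9543.
Hence IE_4: Na < Al.

Na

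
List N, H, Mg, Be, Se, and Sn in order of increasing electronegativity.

Mg < Be < Sn < H < Se < N

H is in period 1, group 1; Be is in period 2, group 2; N is in period 2, group 15; Mg is in period 3, group 2; Se is in period 4, group 16; Sn is in period 5, group 14.
Electronegativity increases across a period and decreases down a group, tracking effective nuclear charge and atomic size.
These span different periods and groups, so the two trends combine.
Be > Mg: they share group 2; the group trend gives Be the larger value.
Sn > Be: period and group pull opposite ways; the across-period shift dominates (1.96 vs 1.57).
H > Sn: period and group pull opposite ways; the down-group shift dominates (2.20 vs 1.96).
Se > H: period and group pull opposite ways; the across-period shift dominates (2.55 vs 2.20).
N > Se: the two effects oppose for this pair; the down-group effect wins (3.04 vs 2.55).
Approximate values (Pauling): H 2.20, Be 1.57, N 3.04, Mg 1.31, Se 2.55, Sn 1.96.
So from lowest to highest: Mg < Be < Sn < H < Se < N.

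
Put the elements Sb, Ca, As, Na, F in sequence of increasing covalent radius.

F is in period 2, group 17; Na is in period 3, group 1; Ca is in period 4, group 2; As is in period 4, group 15; Sb is in period 5, group 15.
Radius decreases left→right (rising Z_eff, same n) and increases top→bottom (higher n).
These span different periods and groups, so the two trends combine.
As > F: both effects reinforce here, so As is clearly the larger of the two.
Sb > As: Sb sits below As in group 15, so the down-group effect alone puts Sb larger.
Na > Sb: the two effects oppose for this pair; the across-period effect wins (155 vs 140 pm).
Ca > Na: the two effects oppose for this pair; the down-group effect wins (171 vs 155 pm).
Tabulated atomic radius (pm): F 64, Na 155, Ca 171, As 121, Sb 140.
So from smallest to largest: F < As < Sb < Na < Ca.

F < As < Sb < Na < Ca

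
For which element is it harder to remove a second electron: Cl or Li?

Li

Consider each +1 ion: Cl⁺ still has 6 valence electrons; Li⁺ is the bare [He] core.
Core electrons are held far more tightly than valence electrons, so Li tops the IE_2 order.
The numbers (kJ/mol): Cl 2298, Li 7298.
Overall IE_2 order: Cl < Li.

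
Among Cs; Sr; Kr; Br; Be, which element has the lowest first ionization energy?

Be is in period 2, group 2; Br is in period 4, group 17; Kr is in period 4, group 18; Sr is in period 5, group 2; Cs is in period 6, group 1.
Across a period the outer electron is held more tightly (higher IE₁); down a group it sits in a higher shell, more shielded, and comes off more easily.
These span different periods and groups, so the two trends combine.
Sr > Cs: both effects reinforce here, so Sr is clearly the higher of the two.
Be > Sr: Be sits above Sr in group 2, so the down-group effect alone puts Be higher.
Br > Be: period and group pull opposite ways; the across-period shift dominates (1140 vs 900 kJ/mol).
Kr > Br: Kr lies to the right of Br in period 4, so the across-period effect alone puts Kr higher.
Approximate values (kJ/mol): Be 900, Br 1140, Kr 1351, Sr 550, Cs 376.
The lowest first ionization energy among these belongs to Cs.

Cs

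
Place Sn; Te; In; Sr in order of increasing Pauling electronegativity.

Sr < In < Sn < Te

Atoms toward the upper right of the periodic table pull bonding electrons most strongly.
All lie in period 5, so electronegativity increases left to right.
So from lowest to highest: Sr < In < Sn < Te.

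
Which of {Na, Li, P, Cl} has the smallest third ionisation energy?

P

Consider each +2 ion: Na²⁺ is already 1 electron into the core; Li²⁺ is already 1 electron into the core; P²⁺ still has 3 valence electrons; Cl²⁺ still has 5 valence electrons.
Breaking into a closed-shell core is much more expensive than removing a leftover valence electron — Na and Li have the largest IE_3 here.
Valence configurations: P²⁺ [Ne]3s²3p¹, Cl²⁺ [Ne]3s²3p³.
Approximate IE_3 values (kJ/mol): Na 6910, Li 11815, P 2914, Cl 3822.
Putting it together, IE_3: P < Cl < Na < Li.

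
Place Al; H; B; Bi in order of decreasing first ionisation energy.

H is in period 1, group 1; B is in period 2, group 13; Al is in period 3, group 13; Bi is in period 6, group 15.
Across a period the outer electron is held more tightly (higher IE₁); down a group it sits in a higher shell, more shielded, and comes off more easily.
These span different periods and groups, so the two trends combine.
Bi > Al: the two effects oppose for this pair; the across-period effect wins (703 vs 578 kJ/mol).
B > Bi: the two effects oppose for this pair; the down-group effect wins (801 vs 703 kJ/mol).
H > B: period and group pull opposite ways; the down-group shift dominates (1312 vs 801 kJ/mol).
Tabulated first ionization energy (kJ/mol): H 1312, B 801, Al 578, Bi 703.
So from highest to lowest: H > B > Bi > Al.

H > B > Bi > Al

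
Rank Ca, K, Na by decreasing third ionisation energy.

After 2 electrons have been removed, what remains? Ca²⁺ is the bare [Ar] core; K²⁺ is already 1 electron into the core; Na²⁺ is already 1 electron into the core.
All of these are removing an electron from a noble-gas core or deeper; the smaller core (lower principal quantum number) is held far more tightly, and within a period the higher nuclear charge binds the same core more tightly.
Tabulated IE_3 (kJ/mol): Ca 4912, K 4420, Na 6910.
Putting it together, IE_3: K < Ca < Na.

Na > Ca > K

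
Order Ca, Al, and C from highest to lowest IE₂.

C > Al > Ca

The second ionization energy removes an electron from the +1 ion. For each element: Ca⁺ still has 1 valence electron; Al⁺ still has 2 valence electrons; C⁺ still has 3 valence electrons.
All are still removing valence electrons, so compare the +1 ions as you would atoms: IE_2 generally rises across a period (higher Z_eff) and falls down a group (larger shell), subject to the usual subshell exceptions.
Valence configurations: Ca⁺ [Ar]4s¹, Al⁺ [Ne]3s², C⁺ [He]2s²2p¹.
Tabulated IE_2 (kJ/mol): Ca 1145, Al 1817, C 2353.
Putting it together, IE_2: Ca < Al < C.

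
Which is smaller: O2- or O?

Forming O2- adds 2 electrons to O. More electron–electron repulsion in the same shell, with unchanged nuclear charge, lets the cloud expand.
An anion is larger than its parent atom: O2- > O.

O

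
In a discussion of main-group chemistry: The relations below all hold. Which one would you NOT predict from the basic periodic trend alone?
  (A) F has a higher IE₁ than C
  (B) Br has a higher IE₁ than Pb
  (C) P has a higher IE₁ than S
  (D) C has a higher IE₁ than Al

The general trend: IE₁ increases across a period and decreases down a group.
(A) F (period 2, group 17) vs C (period 2, group 14): the stated order agrees with the simple trend.
(B) Br (period 4, group 17) vs Pb (period 6, group 14): the stated order agrees with the simple trend.
(C) P (period 3, group 15) vs S (period 3, group 16): the stated order contradicts the simple trend.
(D) C (period 2, group 14) vs Al (period 3, group 13): the stated order agrees with the simple trend.
The exception is (C): S (3p⁴) ionizes more easily than half-filled P (3p³) because the paired 3p electron in S is pushed out by e⁻–e⁻ repulsion.

(C)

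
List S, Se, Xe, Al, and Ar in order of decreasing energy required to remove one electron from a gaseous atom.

Al is in period 3, group 13; S is in period 3, group 16; Ar is in period 3, group 18; Se is in period 4, group 16; Xe is in period 5, group 18.
First ionization energy rises across a period (greater Z_eff holds electrons more tightly) and falls down a group (valence electrons are farther from the nucleus).
These span different periods and groups, so the two trends combine.
Se > Al: period and group pull opposite ways; the across-period shift dominates (941 vs 578 kJ/mol).
S > Se: they share group 16; the group trend gives S the larger value.
Xe > S: period and group pull opposite ways; the across-period shift dominates (1170 vs 1000 kJ/mol).
Ar > Xe: they share group 18; the group trend gives Ar the larger value.
Tabulated first ionization energy (kJ/mol): Al 578, S 1000, Ar 1521, Se 941, Xe 1170.
So from highest to lowest: Ar > Xe > S > Se > Al.

Ar, Xe, S, Se, Al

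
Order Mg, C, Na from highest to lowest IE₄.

Mg, Na, C

The fourth ionization energy removes an electron from the +3 ion. For each element: Mg³⁺ is already 1 electron into the core; C³⁺ still has 1 valence electron; Na³⁺ is already 2 electrons into the core.
Core electrons are held far more tightly than valence electrons, so Na and Mg top the IE_4 order.
Approximate IE_4 values (kJ/mol): Mg 10543, C 6223, Na 9543.
Putting it together, IE_4: C < Na < Mg.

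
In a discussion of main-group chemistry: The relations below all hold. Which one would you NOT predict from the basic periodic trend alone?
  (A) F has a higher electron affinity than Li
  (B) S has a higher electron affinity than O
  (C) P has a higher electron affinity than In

(B)

The general trend: electron affinity increases across a period and decreases down a group.
(A) F (period 2, group 17) vs Li (period 2, group 1): the stated order agrees with the simple trend.
(B) S (period 3, group 16) vs O (period 2, group 16): the stated order contradicts the simple trend.
(C) P (period 3, group 15) vs In (period 5, group 13): the stated order agrees with the simple trend.
The exception is (B): the compact 2p subshell of O repels the added electron more than S's larger 3p does.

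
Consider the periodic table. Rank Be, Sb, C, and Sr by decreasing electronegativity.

C, Sb, Be, Sr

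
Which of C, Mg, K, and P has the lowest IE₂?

After 1 electron has been removed, what remains? C⁺ still has 3 valence electrons; Mg⁺ still has 1 valence electron; K⁺ is the bare [Ar] core; P⁺ still has 4 valence electrons.
Core electrons are held far more tightly than valence electrons, so K tops the IE_2 order.
Valence configurations: C⁺ [He]2s²2p¹, Mg⁺ [Ne]3s¹, P⁺ [Ne]3s²3p².
Approximate IE_2 values (kJ/mol): C 2353, Mg 1451, K 3052, P 1907.
Overall IE_2 order: Mg < P < C < K.

Mg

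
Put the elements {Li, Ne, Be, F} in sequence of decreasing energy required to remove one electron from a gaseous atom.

Ne > F > Be > Li

Li is in period 2, group 1; Be is in period 2, group 2; F is in period 2, group 17; Ne is in period 2, group 18.
Removing the outermost electron gets harder across a period and easier down a group.
All lie in period 2, so first ionization energy increases left to right.
So from highest to lowest: Ne > F > Be > Li.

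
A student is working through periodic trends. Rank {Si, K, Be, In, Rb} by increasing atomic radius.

Be is in period 2, group 2; Si is in period 3, group 14; K is in period 4, group 1; Rb is in period 5, group 1; In is in period 5, group 13.
Radius decreases left→right (rising Z_eff, same n) and increases top→bottom (higher n).
Here both period and group differ, so the two effects have to be weighed against each other.
Si > Be: the two effects oppose for this pair; the down-group effect wins (116 vs 102 pm).
In > Si: both effects reinforce here, so In is clearly the larger of the two.
K > In: period and group pull opposite ways; the across-period shift dominates (196 vs 142 pm).
Rb > K: Rb sits below K in group 1, so the down-group effect alone puts Rb larger.
Tabulated atomic radius (pm): Be 102, Si 116, K 196, Rb 210, In 142.
So from smallest to largest: Be < Si < In < K < Rb.

Be, Si, In, K, Rb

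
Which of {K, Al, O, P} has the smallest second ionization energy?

Al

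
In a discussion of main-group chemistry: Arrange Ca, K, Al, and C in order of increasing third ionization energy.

Consider each +2 ion: Ca²⁺ is the bare [Ar] core; K²⁺ is already 1 electron into the core; Al²⁺ still has 1 valence electron; C²⁺ still has 2 valence electrons.
Usually core removal costs more than valence removal, but here the competition is close: a tightly held n=2 valence electron can cost more to remove than an n=3 core electron, so the actual values have to decide it.
Valence configurations: Al²⁺ [Ne]3s¹, C²⁺ [He]2s².
The numbers (kJ/mol): Ca 4912, K 4420, Al 2745, C 4620.
Overall IE_3 order: Al < K < C < Ca.

Al < K < C < Ca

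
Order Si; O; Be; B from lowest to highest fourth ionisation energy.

Si, O, Be, B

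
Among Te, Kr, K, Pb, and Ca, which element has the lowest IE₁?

K

K is in period 4, group 1; Ca is in period 4, group 2; Kr is in period 4, group 18; Te is in period 5, group 16; Pb is in period 6, group 14.
IE₁ increases left→right with effective nuclear charge and decreases top→bottom as the valence shell moves farther out.
Here both period and group differ, so the two effects have to be weighed against each other.
Ca > K: both are in period 4; the period trend gives Ca the larger value.
Pb > Ca: period and group pull opposite ways; the across-period shift dominates (716 vs 590 kJ/mol).
Te > Pb: relative to Pb, both the across-period and down-group shifts push Te's first ionization energy up.
Kr > Te: relative to Te, both the across-period and down-group shifts push Kr's first ionization energy up.
For reference (kJ/mol): K 419, Ca 590, Kr 1351, Te 869, Pb 716.
The lowest IE₁ among these belongs to K.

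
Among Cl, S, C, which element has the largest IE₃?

C

IE_3 is the cost of taking one more electron from the +2 cation: Cl²⁺ still has 5 valence electrons; S²⁺ still has 4 valence electrons; C²⁺ still has 2 valence electrons.
All are still removing valence electrons, so compare the +2 ions as you would atoms: IE_3 generally rises across a period (higher Z_eff) and falls down a group (larger shell), subject to the usual subshell exceptions.
Valence configurations: Cl²⁺ [Ne]3s²3p³, S²⁺ [Ne]3s²3p², C²⁺ [He]2s².
The numbers (kJ/mol): Cl 3822, S 3357, C 4620.
Overall IE_3 order: S < Cl < C.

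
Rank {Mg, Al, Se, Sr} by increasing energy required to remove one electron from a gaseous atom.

Sr < Al < Mg < Se

Mg is in period 3, group 2; Al is in period 3, group 13; Se is in period 4, group 16; Sr is in period 5, group 2.
First ionization energy rises across a period (greater Z_eff holds electrons more tightly) and falls down a group (valence electrons are farther from the nucleus).
Neither a single period nor a single group — weigh both effects.
Al > Sr: both effects reinforce here, so Al is clearly the higher of the two.
Mg > Al: this pair runs against the simple trend — see the exception note.
Se > Mg: period and group pull opposite ways; the across-period shift dominates (941 vs 738 kJ/mol).
Note the exception: Mg has a higher first ionization energy than Al, contrary to the simple trend — Al's single 3p electron is easier to remove than one from Mg's filled 3s².
Tabulated first ionization energy (kJ/mol): Mg 738, Al 578, Se 941, Sr 550.
So from lowest to highest: Sr < Al < Mg < Se.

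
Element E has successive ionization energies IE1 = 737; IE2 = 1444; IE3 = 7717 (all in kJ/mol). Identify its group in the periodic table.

Look for the largest jump between consecutive ionization energies: IE3/IE2 ≈ 5.3, far larger than any earlier ratio.
That jump marks the point where a core electron is being removed. So the atom has 2 valence electrons.
A main-group element with 2 valence electrons is in group 2.

Group 2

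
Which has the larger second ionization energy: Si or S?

S

IE_2 is the cost of taking one more electron from the +1 cation: Si⁺ still has 3 valence electrons; S⁺ still has 5 valence electrons.
All are still removing valence electrons, so compare the +1 ions as you would atoms: IE_2 generally rises across a period (higher Z_eff) and falls down a group (larger shell), subject to the usual subshell exceptions.
Valence configurations: Si⁺ [Ne]3s²3p¹, S⁺ [Ne]3s²3p³.
Approximate IE_2 values (kJ/mol): Si 1577, S 2252.
Overall IE_2 order: Si < S.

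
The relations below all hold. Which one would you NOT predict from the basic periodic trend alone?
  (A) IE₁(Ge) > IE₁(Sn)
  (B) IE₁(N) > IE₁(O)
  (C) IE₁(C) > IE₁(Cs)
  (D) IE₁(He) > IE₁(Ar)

(B)

The general trend: first ionisation energy increases across a period and decreases down a group.
(A) Ge (period 4, group 14) vs Sn (period 5, group 14): the stated order agrees with the simple trend.
(B) N (period 2, group 15) vs O (period 2, group 16): the stated order contradicts the simple trend.
(C) C (period 2, group 14) vs Cs (period 6, group 1): the stated order agrees with the simple trend.
(D) He (period 1, group 18) vs Ar (period 3, group 18): the stated order agrees with the simple trend.
The exception is (B): pairing an electron in O's 2p⁴ costs repulsion energy, so O ionizes more easily than half-filled N (2p³).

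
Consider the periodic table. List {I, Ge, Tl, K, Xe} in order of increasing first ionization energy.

K < Tl < Ge < I < Xe

K is in period 4, group 1; Ge is in period 4, group 14; I is in period 5, group 17; Xe is in period 5, group 18; Tl is in period 6, group 13.
Removing the outermost electron gets harder across a period and easier down a group.
Neither a single period nor a single group — weigh both effects.
Tl > K: the two effects oppose for this pair; the across-period effect wins (589 vs 419 kJ/mol).
Ge > Tl: both effects reinforce here, so Ge is clearly the higher of the two.
I > Ge: period and group pull opposite ways; the across-period shift dominates (1008 vs 762 kJ/mol).
Xe > I: both are in period 5; the period trend gives Xe the larger value.
Tabulated first ionization energy (kJ/mol): K 419, Ge 762, I 1008, Xe 1170, Tl 589.
So from lowest to highest: K < Tl < Ge < I < Xe.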